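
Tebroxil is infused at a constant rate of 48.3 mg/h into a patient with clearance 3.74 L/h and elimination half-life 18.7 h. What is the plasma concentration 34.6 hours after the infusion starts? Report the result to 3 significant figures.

9.33 µg/mL

Css = rate / CL = 48.3 / 3.74 = 12.91 µg/mL
k = ln 2 / 18.7 = 0.03707 h⁻¹
C(t) = Css (1 − e^(−kt)) = 12.91 × (1 − e^(−1.283)) = 12.91 × 0.7227 ≈ 9.33 µg/mL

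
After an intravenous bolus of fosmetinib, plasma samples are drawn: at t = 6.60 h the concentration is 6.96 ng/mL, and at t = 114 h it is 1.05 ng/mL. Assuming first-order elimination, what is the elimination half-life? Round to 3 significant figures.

39.4 hours

k = ln(C₁/C₂) / (t₂ − t₁) = ln(6.96/1.05) / (114 − 6.60)
  = 1.891 / 107.4 = 0.01761 h⁻¹
t½ = ln 2 / k = ln 2 / 0.01761 ≈ 39.4 hours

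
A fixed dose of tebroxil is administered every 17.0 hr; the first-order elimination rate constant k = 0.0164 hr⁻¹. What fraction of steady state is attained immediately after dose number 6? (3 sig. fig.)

0.812

f_n = 1 − e^(−nkτ) = 1 − e^(−6 × 0.01640 × 17.0) = 1 − e^(−1.673) = 1 − 0.1877 ≈ 0.812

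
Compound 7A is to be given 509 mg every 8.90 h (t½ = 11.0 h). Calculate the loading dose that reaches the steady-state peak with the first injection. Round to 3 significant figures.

1190 mg

k = ln 2 / 11.0 = 0.06301 h⁻¹
Accumulation ratio R = 1 / (1 − e^(−kτ)) = 1 / (1 − e^(−0.06301×8.90)) = 1 / (1 − 0.5707) = 2.330
Loading dose = maintenance dose × R = 509 × 2.330 ≈ 1190 mg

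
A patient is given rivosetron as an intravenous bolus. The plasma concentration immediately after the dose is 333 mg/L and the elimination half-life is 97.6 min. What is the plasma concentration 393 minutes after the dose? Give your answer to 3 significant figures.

20.4 mg/L

k = ln 2 / 97.6 = 0.007102 min⁻¹
393 min is 4.027 half-lives, so C = 333 × (1/2)^4.027 = 333 × 0.06136 ≈ 20.4 mg/L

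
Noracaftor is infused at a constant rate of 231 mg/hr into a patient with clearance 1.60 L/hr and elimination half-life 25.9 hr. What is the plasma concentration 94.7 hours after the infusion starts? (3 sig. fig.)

133 µg/mL

Css = rate / CL = 231 / 1.60 = 144.4 µg/mL
k = ln 2 / 25.9 = 0.02676 hr⁻¹
C(t) = Css (1 − e^(−kt)) = 144.4 × (1 − e^(−2.534)) = 144.4 × 0.9207 ≈ 133 µg/mL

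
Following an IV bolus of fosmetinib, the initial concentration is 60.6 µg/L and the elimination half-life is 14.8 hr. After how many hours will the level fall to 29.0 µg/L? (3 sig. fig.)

15.7 hours

k = ln 2 / 14.8 = 0.04683 hr⁻¹
C(t) = C₀ e^(−kt)  ⇒  t = ln(C₀/C) / k
t = ln(60.6/29.0) / 0.04683 = 0.7370 / 0.04683 ≈ 15.7 hours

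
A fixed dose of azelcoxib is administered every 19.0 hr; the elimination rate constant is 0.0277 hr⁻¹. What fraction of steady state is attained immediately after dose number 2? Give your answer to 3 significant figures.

0.651

f_n = 1 − e^(−nkτ) = 1 − e^(−2 × 0.02770 × 19.0) = 1 − e^(−1.053) = 1 − 0.3490 ≈ 0.651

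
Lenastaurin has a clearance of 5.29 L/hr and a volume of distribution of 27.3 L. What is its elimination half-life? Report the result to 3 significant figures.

3.58 hours

k = CL / V = 5.29 / 27.3 = 0.1938 hr⁻¹
t½ = ln 2 / k = ln 2 / 0.1938 ≈ 3.58 hours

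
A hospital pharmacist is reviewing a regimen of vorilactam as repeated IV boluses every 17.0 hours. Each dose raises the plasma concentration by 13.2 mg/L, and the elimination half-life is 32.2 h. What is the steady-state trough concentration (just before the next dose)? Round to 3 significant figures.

29.9 mg/L

k = ln 2 / 32.2 = 0.02153 h⁻¹
Fraction remaining after one interval: e^(−kτ) = e^(−0.02153 × 17.0) = 0.6935
R = 1 / (1 − 0.6935) = 3.263
Css,max = 13.2 × 3.263 = 43.07 mg/L
Css,min = Css,max × e^(−kτ) = 43.07 × 0.6935 ≈ 29.9 mg/L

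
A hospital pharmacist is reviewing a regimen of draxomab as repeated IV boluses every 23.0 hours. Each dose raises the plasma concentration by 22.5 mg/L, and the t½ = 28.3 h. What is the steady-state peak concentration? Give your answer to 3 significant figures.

52.2 mg/L

k = ln 2 / 28.3 = 0.02449 h⁻¹
Fraction remaining after one interval: e^(−kτ) = e^(−0.02449 × 23.0) = 0.5693
R = 1 / (1 − 0.5693) = 2.322
Css,max = 22.5 × 2.322 ≈ 52.2 mg/L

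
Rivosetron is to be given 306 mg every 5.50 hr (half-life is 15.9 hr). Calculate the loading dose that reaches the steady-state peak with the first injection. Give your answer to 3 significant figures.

k = ln 2 / 15.9 = 0.04359 hr⁻¹
Accumulation ratio R = 1 / (1 − e^(−kτ)) = 1 / (1 − e^(−0.04359×5.50)) = 1 / (1 − 0.7868) = 4.691
Loading dose = maintenance dose × R = 306 × 4.691 ≈ 1440 mg

1440 mg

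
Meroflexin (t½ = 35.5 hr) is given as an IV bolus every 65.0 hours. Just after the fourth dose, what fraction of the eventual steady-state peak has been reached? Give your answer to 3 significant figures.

0.994

k = ln 2 / 35.5 = 0.01953 hr⁻¹
f_n = 1 − e^(−nkτ) = 1 − e^(−4 × 0.01953 × 65.0) = 1 − e^(−5.077) = 1 − 0.006241 ≈ 0.994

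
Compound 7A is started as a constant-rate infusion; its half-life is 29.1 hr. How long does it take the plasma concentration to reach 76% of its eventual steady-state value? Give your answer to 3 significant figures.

k = ln 2 / 29.1 = 0.02382 hr⁻¹
f = 1 − e^(−kt)  ⇒  t = −ln(1 − f) / k
t = −ln(1 − 0.76) / 0.02382 = 1.427 / 0.02382 ≈ 59.9 hours

59.9 hours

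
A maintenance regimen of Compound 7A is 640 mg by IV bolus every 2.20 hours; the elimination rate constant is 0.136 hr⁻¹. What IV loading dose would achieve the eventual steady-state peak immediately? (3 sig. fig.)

Accumulation ratio R = 1 / (1 − e^(−kτ)) = 1 / (1 − e^(−0.1360×2.20)) = 1 / (1 − 0.7414) = 3.867
Loading dose = maintenance dose × R = 640 × 3.867 ≈ 2470 mg

2470 mg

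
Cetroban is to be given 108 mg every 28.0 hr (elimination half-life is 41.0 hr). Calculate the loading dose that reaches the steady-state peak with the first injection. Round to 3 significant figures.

k = ln 2 / 41.0 = 0.01691 hr⁻¹
Accumulation ratio R = 1 / (1 − e^(−kτ)) = 1 / (1 − e^(−0.01691×28.0)) = 1 / (1 − 0.6229) = 2.652
Loading dose = maintenance dose × R = 108 × 2.652 ≈ 286 mg

286 mg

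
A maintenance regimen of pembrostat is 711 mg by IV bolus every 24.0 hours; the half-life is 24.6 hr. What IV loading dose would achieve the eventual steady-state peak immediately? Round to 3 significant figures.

1450 mg

k = ln 2 / 24.6 = 0.02818 hr⁻¹
Accumulation ratio R = 1 / (1 − e^(−kτ)) = 1 / (1 − e^(−0.02818×24.0)) = 1 / (1 − 0.5085) = 2.035
Loading dose = maintenance dose × R = 711 × 2.035 ≈ 1450 mg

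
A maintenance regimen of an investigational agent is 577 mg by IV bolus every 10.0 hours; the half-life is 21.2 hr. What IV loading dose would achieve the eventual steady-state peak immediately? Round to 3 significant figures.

k = ln 2 / 21.2 = 0.03270 hr⁻¹
Accumulation ratio R = 1 / (1 − e^(−kτ)) = 1 / (1 − e^(−0.03270×10.0)) = 1 / (1 − 0.7211) = 3.586
Loading dose = maintenance dose × R = 577 × 3.586 ≈ 2070 mg

2070 mg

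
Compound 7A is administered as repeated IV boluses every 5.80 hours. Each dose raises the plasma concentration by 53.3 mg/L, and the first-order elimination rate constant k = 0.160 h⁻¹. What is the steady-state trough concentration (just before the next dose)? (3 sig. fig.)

34.8 mg/L

Fraction remaining after one interval: e^(−kτ) = e^(−0.1600 × 5.80) = 0.3953
R = 1 / (1 − 0.3953) = 1.654
Css,max = 53.3 × 1.654 = 88.15 mg/L
Css,min = Css,max × e^(−kτ) = 88.15 × 0.3953 ≈ 34.8 mg/L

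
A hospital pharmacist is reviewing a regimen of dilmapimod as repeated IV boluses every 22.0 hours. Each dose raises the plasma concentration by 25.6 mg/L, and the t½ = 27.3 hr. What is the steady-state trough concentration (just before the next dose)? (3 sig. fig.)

34.2 mg/L

k = ln 2 / 27.3 = 0.02539 hr⁻¹
Fraction remaining after one interval: e^(−kτ) = e^(−0.02539 × 22.0) = 0.5720
R = 1 / (1 − 0.5720) = 2.337
Css,max = 25.6 × 2.337 = 59.82 mg/L
Css,min = Css,max × e^(−kτ) = 59.82 × 0.5720 ≈ 34.2 mg/L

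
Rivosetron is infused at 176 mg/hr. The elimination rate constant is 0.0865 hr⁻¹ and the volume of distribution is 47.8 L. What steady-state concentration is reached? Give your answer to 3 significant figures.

42.6 µg/mL

CL = k · V = 0.0865 × 47.8 = 4.135 L/hr
Css = rate / CL = 176 / 4.135 ≈ 42.6 µg/mL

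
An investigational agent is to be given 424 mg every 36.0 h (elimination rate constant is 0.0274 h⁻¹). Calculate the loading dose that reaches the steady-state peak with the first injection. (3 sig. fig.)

676 mg

Accumulation ratio R = 1 / (1 − e^(−kτ)) = 1 / (1 − e^(−0.02740×36.0)) = 1 / (1 − 0.3729) = 1.595
Loading dose = maintenance dose × R = 424 × 1.595 ≈ 676 mg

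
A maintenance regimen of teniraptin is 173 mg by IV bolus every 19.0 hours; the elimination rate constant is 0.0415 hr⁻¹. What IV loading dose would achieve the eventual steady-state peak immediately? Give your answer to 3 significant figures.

317 mg

Accumulation ratio R = 1 / (1 − e^(−kτ)) = 1 / (1 − e^(−0.04150×19.0)) = 1 / (1 − 0.4545) = 1.833
Loading dose = maintenance dose × R = 173 × 1.833 ≈ 317 mg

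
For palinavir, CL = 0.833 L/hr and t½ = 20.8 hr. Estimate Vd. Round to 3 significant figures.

k = ln 2 / t½ = ln 2 / 20.8 = 0.03332 hr⁻¹
V = CL / k = 0.833 / 0.03332 ≈ 25.0 L

25.0 L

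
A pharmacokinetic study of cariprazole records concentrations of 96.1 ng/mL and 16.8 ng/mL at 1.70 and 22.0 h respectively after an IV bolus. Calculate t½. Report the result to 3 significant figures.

k = ln(C₁/C₂) / (t₂ − t₁) = ln(96.1/16.8) / (22.0 − 1.70)
  = 1.744 / 20.30 = 0.08591 h⁻¹
t½ = ln 2 / k = ln 2 / 0.08591 ≈ 8.07 hours

8.07 hours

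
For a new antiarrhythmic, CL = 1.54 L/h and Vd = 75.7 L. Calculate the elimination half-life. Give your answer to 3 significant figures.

k = CL / V = 1.54 / 75.7 = 0.02034 h⁻¹
t½ = ln 2 / k = ln 2 / 0.02034 ≈ 34.1 hours

34.1 hours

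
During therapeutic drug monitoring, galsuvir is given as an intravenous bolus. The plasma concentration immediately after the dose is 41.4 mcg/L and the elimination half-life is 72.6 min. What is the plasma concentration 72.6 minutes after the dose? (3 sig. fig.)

20.7 mcg/L

k = ln 2 / 72.6 = 0.009547 min⁻¹
C(t) = C₀ e^(−kt) = 41.4 × e^(−0.009547 × 72.6) = 41.4 × e^(−0.6931) = 41.4 × 0.5000 ≈ 20.7 mcg/L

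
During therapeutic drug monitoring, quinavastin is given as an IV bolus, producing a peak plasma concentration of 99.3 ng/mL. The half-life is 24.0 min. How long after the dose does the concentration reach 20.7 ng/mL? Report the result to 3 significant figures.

k = ln 2 / 24.0 = 0.02888 min⁻¹
C(t) = C₀ e^(−kt)  ⇒  t = ln(C₀/C) / k
t = ln(99.3/20.7) / 0.02888 = 1.568 / 0.02888 ≈ 54.3 minutes

54.3 minutes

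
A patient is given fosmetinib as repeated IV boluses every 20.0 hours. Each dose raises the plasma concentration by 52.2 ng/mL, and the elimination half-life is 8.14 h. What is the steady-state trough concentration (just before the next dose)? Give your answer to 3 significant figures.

11.6 ng/mL

k = ln 2 / 8.14 = 0.08515 h⁻¹
Fraction remaining after one interval: e^(−kτ) = e^(−0.08515 × 20.0) = 0.1821
R = 1 / (1 − 0.1821) = 1.223
Css,max = 52.2 × 1.223 = 63.82 ng/mL
Css,min = Css,max × e^(−kτ) = 63.82 × 0.1821 ≈ 11.6 ng/mL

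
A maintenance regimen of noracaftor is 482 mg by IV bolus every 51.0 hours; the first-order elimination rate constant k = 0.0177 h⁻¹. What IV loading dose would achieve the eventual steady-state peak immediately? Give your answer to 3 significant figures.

Accumulation ratio R = 1 / (1 − e^(−kτ)) = 1 / (1 − e^(−0.01770×51.0)) = 1 / (1 − 0.4055) = 1.682
Loading dose = maintenance dose × R = 482 × 1.682 ≈ 811 mg

811 mg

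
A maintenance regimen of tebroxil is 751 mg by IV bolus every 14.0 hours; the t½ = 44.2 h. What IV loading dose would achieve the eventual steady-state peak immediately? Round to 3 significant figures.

3810 mg

k = ln 2 / 44.2 = 0.01568 h⁻¹
Accumulation ratio R = 1 / (1 − e^(−kτ)) = 1 / (1 − e^(−0.01568×14.0)) = 1 / (1 − 0.8029) = 5.073
Loading dose = maintenance dose × R = 751 × 5.073 ≈ 3810 mg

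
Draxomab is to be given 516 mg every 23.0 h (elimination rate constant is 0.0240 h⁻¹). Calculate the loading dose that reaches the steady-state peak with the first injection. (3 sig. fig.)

Accumulation ratio R = 1 / (1 − e^(−kτ)) = 1 / (1 − e^(−0.02400×23.0)) = 1 / (1 − 0.5758) = 2.357
Loading dose = maintenance dose × R = 516 × 2.357 ≈ 1220 mg

1220 mg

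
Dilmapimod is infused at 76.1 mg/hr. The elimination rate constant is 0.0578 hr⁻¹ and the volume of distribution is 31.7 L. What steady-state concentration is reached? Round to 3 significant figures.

41.5 µg/mL

CL = k · V = 0.0578 × 31.7 = 1.832 L/hr
Css = rate / CL = 76.1 / 1.832 ≈ 41.5 µg/mL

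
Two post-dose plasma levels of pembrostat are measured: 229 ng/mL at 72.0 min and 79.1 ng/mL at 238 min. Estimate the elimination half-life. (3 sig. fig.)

k = ln(C₁/C₂) / (t₂ − t₁) = ln(229/79.1) / (238 − 72.0)
  = 1.063 / 166.0 = 0.006404 min⁻¹
t½ = ln 2 / k = ln 2 / 0.006404 ≈ 108 minutes

108 minutes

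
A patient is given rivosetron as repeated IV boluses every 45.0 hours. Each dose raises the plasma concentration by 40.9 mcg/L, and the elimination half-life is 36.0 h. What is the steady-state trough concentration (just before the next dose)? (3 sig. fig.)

k = ln 2 / 36.0 = 0.01925 h⁻¹
Fraction remaining after one interval: e^(−kτ) = e^(−0.01925 × 45.0) = 0.4204
R = 1 / (1 − 0.4204) = 1.725
Css,max = 40.9 × 1.725 = 70.57 mcg/L
Css,min = Css,max × e^(−kτ) = 70.57 × 0.4204 ≈ 29.7 mcg/L

29.7 mcg/L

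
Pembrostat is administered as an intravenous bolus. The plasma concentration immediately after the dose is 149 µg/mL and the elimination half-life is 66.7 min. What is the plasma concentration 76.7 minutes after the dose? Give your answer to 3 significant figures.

67.1 µg/mL

k = ln 2 / 66.7 = 0.01039 min⁻¹
76.7 min is 1.150 half-lives, so C = 149 × (1/2)^1.150 = 149 × 0.4506 ≈ 67.1 µg/mL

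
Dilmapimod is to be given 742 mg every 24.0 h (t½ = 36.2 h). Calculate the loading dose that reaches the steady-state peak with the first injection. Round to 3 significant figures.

k = ln 2 / 36.2 = 0.01915 h⁻¹
Accumulation ratio R = 1 / (1 − e^(−kτ)) = 1 / (1 − e^(−0.01915×24.0)) = 1 / (1 − 0.6316) = 2.714
Loading dose = maintenance dose × R = 742 × 2.714 ≈ 2010 mg

2010 mg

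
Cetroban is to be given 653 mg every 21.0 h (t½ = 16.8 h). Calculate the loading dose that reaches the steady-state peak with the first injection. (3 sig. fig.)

1130 mg

k = ln 2 / 16.8 = 0.04126 h⁻¹
Accumulation ratio R = 1 / (1 − e^(−kτ)) = 1 / (1 − e^(−0.04126×21.0)) = 1 / (1 − 0.4204) = 1.725
Loading dose = maintenance dose × R = 653 × 1.725 ≈ 1130 mg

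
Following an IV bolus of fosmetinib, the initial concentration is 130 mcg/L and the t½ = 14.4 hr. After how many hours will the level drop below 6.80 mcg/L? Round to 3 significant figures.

61.3 hours

k = ln 2 / 14.4 = 0.04814 hr⁻¹
C(t) = C₀ e^(−kt)  ⇒  t = ln(C₀/C) / k
t = ln(130/6.80) / 0.04814 = 2.951 / 0.04814 ≈ 61.3 hours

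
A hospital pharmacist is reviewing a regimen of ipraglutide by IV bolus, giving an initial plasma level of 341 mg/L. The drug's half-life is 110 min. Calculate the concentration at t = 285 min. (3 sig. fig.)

56.6 mg/L

k = ln 2 / 110 = 0.006301 min⁻¹
285 min is 2.591 half-lives, so C = 341 × (1/2)^2.591 = 341 × 0.1660 ≈ 56.6 mg/L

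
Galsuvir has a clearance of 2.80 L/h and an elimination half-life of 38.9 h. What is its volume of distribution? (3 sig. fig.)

157 L

k = ln 2 / t½ = ln 2 / 38.9 = 0.01782 h⁻¹
V = CL / k = 2.80 / 0.01782 ≈ 157 L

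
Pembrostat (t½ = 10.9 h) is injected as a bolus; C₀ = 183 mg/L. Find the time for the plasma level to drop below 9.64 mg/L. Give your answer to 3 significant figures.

k = ln 2 / 10.9 = 0.06359 h⁻¹
C(t) = C₀ e^(−kt)  ⇒  t = ln(C₀/C) / k
t = ln(183/9.64) / 0.06359 = 2.944 / 0.06359 ≈ 46.3 hours

46.3 hours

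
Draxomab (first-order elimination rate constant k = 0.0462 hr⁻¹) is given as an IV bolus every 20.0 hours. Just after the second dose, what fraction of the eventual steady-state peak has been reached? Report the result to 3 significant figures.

f_n = 1 − e^(−nkτ) = 1 − e^(−2 × 0.04620 × 20.0) = 1 − e^(−1.848) = 1 − 0.1576 ≈ 0.842

0.842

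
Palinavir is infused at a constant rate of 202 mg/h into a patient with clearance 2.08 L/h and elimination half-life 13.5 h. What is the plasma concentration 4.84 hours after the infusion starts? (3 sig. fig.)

21.4 µg/mL

Css = rate / CL = 202 / 2.08 = 97.12 µg/mL
k = ln 2 / 13.5 = 0.05134 h⁻¹
C(t) = Css (1 − e^(−kt)) = 97.12 × (1 − e^(−0.2485)) = 97.12 × 0.2200 ≈ 21.4 µg/mL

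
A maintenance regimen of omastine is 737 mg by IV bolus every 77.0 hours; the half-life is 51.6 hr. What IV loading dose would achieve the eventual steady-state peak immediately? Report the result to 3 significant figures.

1140 mg

k = ln 2 / 51.6 = 0.01343 hr⁻¹
Accumulation ratio R = 1 / (1 − e^(−kτ)) = 1 / (1 − e^(−0.01343×77.0)) = 1 / (1 − 0.3555) = 1.551
Loading dose = maintenance dose × R = 737 × 1.551 ≈ 1140 mg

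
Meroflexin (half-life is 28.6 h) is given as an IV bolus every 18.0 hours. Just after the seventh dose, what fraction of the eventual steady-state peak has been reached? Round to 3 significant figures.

0.953

k = ln 2 / 28.6 = 0.02424 h⁻¹
f_n = 1 − e^(−nkτ) = 1 − e^(−7 × 0.02424 × 18.0) = 1 − e^(−3.054) = 1 − 0.04718 ≈ 0.953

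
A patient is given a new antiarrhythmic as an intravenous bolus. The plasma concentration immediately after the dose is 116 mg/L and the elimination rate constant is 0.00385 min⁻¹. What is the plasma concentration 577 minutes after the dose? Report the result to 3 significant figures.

12.6 mg/L

C(t) = C₀ e^(−kt) = 116 × e^(−0.003850 × 577) = 116 × e^(−2.221) = 116 × 0.1085 ≈ 12.6 mg/L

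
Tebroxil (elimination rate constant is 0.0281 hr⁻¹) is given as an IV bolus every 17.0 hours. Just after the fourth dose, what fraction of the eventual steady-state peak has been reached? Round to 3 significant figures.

f_n = 1 − e^(−nkτ) = 1 − e^(−4 × 0.02810 × 17.0) = 1 − e^(−1.911) = 1 − 0.1480 ≈ 0.852

0.852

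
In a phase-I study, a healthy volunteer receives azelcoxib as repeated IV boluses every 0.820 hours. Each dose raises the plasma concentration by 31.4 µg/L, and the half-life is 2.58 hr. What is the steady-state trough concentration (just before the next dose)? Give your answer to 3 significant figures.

127 µg/L

k = ln 2 / 2.58 = 0.2687 hr⁻¹
Fraction remaining after one interval: e^(−kτ) = e^(−0.2687 × 0.820) = 0.8023
R = 1 / (1 − 0.8023) = 5.058
Css,max = 31.4 × 5.058 = 158.8 µg/L
Css,min = Css,max × e^(−kτ) = 158.8 × 0.8023 ≈ 127 µg/L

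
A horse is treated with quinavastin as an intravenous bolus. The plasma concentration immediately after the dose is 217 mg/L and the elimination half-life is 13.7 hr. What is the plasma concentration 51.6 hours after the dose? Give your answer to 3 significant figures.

k = ln 2 / 13.7 = 0.05059 hr⁻¹
51.6 hr is 3.766 half-lives, so C = 217 × (1/2)^3.766 = 217 × 0.07348 ≈ 15.9 mg/L

15.9 mg/L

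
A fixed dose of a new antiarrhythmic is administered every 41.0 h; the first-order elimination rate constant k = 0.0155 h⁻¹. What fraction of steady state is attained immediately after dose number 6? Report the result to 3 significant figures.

0.978

f_n = 1 − e^(−nkτ) = 1 − e^(−6 × 0.01550 × 41.0) = 1 − e^(−3.813) = 1 − 0.02208 ≈ 0.978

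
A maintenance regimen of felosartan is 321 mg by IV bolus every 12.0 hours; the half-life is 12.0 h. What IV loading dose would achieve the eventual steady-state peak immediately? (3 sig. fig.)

642 mg

k = ln 2 / 12.0 = 0.05776 h⁻¹
Accumulation ratio R = 1 / (1 − e^(−kτ)) = 1 / (1 − e^(−0.05776×12.0)) = 1 / (1 − 0.5000) = 2.000
Loading dose = maintenance dose × R = 321 × 2.000 ≈ 642 mg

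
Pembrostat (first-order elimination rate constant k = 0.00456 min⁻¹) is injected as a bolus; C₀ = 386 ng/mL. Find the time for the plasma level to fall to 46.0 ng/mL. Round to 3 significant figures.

466 minutes

C(t) = C₀ e^(−kt)  ⇒  t = ln(C₀/C) / k
t = ln(386/46.0) / 0.004560 = 2.127 / 0.004560 ≈ 466 minutes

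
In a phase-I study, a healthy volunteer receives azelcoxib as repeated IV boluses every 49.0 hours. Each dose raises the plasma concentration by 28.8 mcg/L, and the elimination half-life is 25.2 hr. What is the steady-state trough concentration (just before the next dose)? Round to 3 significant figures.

10.1 mcg/L

k = ln 2 / 25.2 = 0.02751 hr⁻¹
Fraction remaining after one interval: e^(−kτ) = e^(−0.02751 × 49.0) = 0.2598
R = 1 / (1 − 0.2598) = 1.351
Css,max = 28.8 × 1.351 = 38.91 mcg/L
Css,min = Css,max × e^(−kτ) = 38.91 × 0.2598 ≈ 10.1 mcg/L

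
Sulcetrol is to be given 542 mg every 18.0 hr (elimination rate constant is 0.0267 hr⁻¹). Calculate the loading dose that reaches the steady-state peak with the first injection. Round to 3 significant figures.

Accumulation ratio R = 1 / (1 − e^(−kτ)) = 1 / (1 − e^(−0.02670×18.0)) = 1 / (1 − 0.6184) = 2.621
Loading dose = maintenance dose × R = 542 × 2.621 ≈ 1420 mg

1420 mg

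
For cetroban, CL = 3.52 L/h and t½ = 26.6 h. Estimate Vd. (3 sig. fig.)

135 L

k = ln 2 / t½ = ln 2 / 26.6 = 0.02606 h⁻¹
V = CL / k = 3.52 / 0.02606 ≈ 135 L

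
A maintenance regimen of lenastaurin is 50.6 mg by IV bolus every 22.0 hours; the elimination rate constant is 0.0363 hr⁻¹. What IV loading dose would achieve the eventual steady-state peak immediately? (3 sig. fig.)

92.0 mg

Accumulation ratio R = 1 / (1 − e^(−kτ)) = 1 / (1 − e^(−0.03630×22.0)) = 1 / (1 − 0.4500) = 1.818
Loading dose = maintenance dose × R = 50.6 × 1.818 ≈ 92.0 mg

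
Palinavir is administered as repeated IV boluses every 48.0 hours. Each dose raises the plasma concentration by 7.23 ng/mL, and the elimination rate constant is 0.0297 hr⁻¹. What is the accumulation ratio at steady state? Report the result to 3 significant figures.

Fraction remaining after one interval: e^(−kτ) = e^(−0.02970 × 48.0) = 0.2404
R = 1 / (1 − 0.2404) = 1 / 0.7596 ≈ 1.32

1.32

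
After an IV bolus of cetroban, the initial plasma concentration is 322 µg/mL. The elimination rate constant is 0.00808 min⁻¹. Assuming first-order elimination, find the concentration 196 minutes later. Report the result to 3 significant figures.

66.1 µg/mL

C(t) = C₀ e^(−kt) = 322 × e^(−0.008080 × 196) = 322 × e^(−1.584) = 322 × 0.2052 ≈ 66.1 µg/mL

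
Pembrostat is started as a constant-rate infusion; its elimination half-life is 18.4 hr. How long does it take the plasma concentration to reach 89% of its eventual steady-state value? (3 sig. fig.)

k = ln 2 / 18.4 = 0.03767 hr⁻¹
f = 1 − e^(−kt)  ⇒  t = −ln(1 − f) / k
t = −ln(1 − 0.89) / 0.03767 = 2.207 / 0.03767 ≈ 58.6 hours

58.6 hours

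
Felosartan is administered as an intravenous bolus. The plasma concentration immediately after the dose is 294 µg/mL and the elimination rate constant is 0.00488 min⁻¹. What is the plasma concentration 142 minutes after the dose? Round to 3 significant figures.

147 µg/mL

C(t) = C₀ e^(−kt) = 294 × e^(−0.004880 × 142) = 294 × e^(−0.6930) = 294 × 0.5001 ≈ 147 µg/mL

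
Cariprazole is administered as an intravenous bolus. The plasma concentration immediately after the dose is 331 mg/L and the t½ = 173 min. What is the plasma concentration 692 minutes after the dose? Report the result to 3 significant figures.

k = ln 2 / 173 = 0.004007 min⁻¹
C(t) = C₀ e^(−kt) = 331 × e^(−0.004007 × 692) = 331 × e^(−2.773) = 331 × 0.06250 ≈ 20.7 mg/L

20.7 mg/L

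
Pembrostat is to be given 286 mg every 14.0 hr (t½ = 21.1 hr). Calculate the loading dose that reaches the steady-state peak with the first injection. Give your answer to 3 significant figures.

k = ln 2 / 21.1 = 0.03285 hr⁻¹
Accumulation ratio R = 1 / (1 − e^(−kτ)) = 1 / (1 − e^(−0.03285×14.0)) = 1 / (1 − 0.6313) = 2.713
Loading dose = maintenance dose × R = 286 × 2.713 ≈ 776 mg

776 mg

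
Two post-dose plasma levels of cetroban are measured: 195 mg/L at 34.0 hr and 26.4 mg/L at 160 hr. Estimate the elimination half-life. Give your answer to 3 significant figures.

43.7 hours

k = ln(C₁/C₂) / (t₂ − t₁) = ln(195/26.4) / (160 − 34.0)
  = 2.000 / 126.0 = 0.01587 hr⁻¹
t½ = ln 2 / k = ln 2 / 0.01587 ≈ 43.7 hours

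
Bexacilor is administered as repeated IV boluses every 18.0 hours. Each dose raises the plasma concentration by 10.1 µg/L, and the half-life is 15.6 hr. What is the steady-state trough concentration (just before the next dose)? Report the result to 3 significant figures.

8.24 µg/L

k = ln 2 / 15.6 = 0.04443 hr⁻¹
Fraction remaining after one interval: e^(−kτ) = e^(−0.04443 × 18.0) = 0.4494
R = 1 / (1 − 0.4494) = 1.816
Css,max = 10.1 × 1.816 = 18.34 µg/L
Css,min = Css,max × e^(−kτ) = 18.34 × 0.4494 ≈ 8.24 µg/L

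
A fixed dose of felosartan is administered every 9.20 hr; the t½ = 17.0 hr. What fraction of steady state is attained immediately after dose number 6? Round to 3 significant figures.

k = ln 2 / 17.0 = 0.04077 hr⁻¹
f_n = 1 − e^(−nkτ) = 1 − e^(−6 × 0.04077 × 9.20) = 1 − e^(−2.251) = 1 − 0.1053 ≈ 0.895

0.895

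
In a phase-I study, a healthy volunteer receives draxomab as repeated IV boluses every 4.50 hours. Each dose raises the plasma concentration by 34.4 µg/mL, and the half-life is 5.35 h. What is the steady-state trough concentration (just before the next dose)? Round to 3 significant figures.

43.5 µg/mL

k = ln 2 / 5.35 = 0.1296 h⁻¹
Fraction remaining after one interval: e^(−kτ) = e^(−0.1296 × 4.50) = 0.5582
R = 1 / (1 − 0.5582) = 2.264
Css,max = 34.4 × 2.264 = 77.86 µg/mL
Css,min = Css,max × e^(−kτ) = 77.86 × 0.5582 ≈ 43.5 µg/mL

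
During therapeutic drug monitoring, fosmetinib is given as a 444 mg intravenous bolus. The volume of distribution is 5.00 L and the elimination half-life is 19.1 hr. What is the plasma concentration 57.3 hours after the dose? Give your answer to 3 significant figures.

C₀ = dose / V = 444 / 5.00 = 88.80 mg/L
k = ln 2 / 19.1 = 0.03629 hr⁻¹
C(t) = C₀ e^(−kt) = 88.80 × e^(−0.03629 × 57.3) = 88.80 × e^(−2.079) = 88.80 × 0.1250 ≈ 11.1 mg/L

11.1 mg/L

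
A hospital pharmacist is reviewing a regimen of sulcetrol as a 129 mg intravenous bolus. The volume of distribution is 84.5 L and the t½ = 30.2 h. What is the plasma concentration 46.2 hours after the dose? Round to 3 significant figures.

C₀ = dose / V = 129 / 84.5 = 1.527 µg/mL
k = ln 2 / 30.2 = 0.02295 h⁻¹
C(t) = C₀ e^(−kt) = 1.527 × e^(−0.02295 × 46.2) = 1.527 × e^(−1.060) = 1.527 × 0.3463 ≈ 0.529 µg/mL

0.529 µg/mL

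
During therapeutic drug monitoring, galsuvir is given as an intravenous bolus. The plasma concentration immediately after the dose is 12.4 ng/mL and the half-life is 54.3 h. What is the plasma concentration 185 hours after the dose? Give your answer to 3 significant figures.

k = ln 2 / 54.3 = 0.01277 h⁻¹
185 h is 3.407 half-lives, so C = 12.4 × (1/2)^3.407 = 12.4 × 0.09427 ≈ 1.17 ng/mL

1.17 ng/mL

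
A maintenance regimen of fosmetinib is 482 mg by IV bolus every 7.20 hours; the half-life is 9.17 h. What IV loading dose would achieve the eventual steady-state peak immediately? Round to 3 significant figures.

1150 mg

k = ln 2 / 9.17 = 0.07559 h⁻¹
Accumulation ratio R = 1 / (1 − e^(−kτ)) = 1 / (1 − e^(−0.07559×7.20)) = 1 / (1 − 0.5803) = 2.383
Loading dose = maintenance dose × R = 482 × 2.383 ≈ 1150 mg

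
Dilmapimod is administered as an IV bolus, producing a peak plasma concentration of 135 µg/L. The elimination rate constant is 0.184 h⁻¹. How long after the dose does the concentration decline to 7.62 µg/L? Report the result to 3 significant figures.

C(t) = C₀ e^(−kt)  ⇒  t = ln(C₀/C) / k
t = ln(135/7.62) / 0.1840 = 2.874 / 0.1840 ≈ 15.6 hours

15.6 hours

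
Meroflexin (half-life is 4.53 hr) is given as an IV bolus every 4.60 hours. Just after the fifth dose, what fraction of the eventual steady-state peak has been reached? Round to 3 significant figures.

k = ln 2 / 4.53 = 0.1530 hr⁻¹
f_n = 1 − e^(−nkτ) = 1 − e^(−5 × 0.1530 × 4.60) = 1 − e^(−3.519) = 1 − 0.02962 ≈ 0.970

0.970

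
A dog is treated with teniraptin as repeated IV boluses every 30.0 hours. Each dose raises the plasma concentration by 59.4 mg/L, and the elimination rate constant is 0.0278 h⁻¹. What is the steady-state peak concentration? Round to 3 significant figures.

105 mg/L

Fraction remaining after one interval: e^(−kτ) = e^(−0.02780 × 30.0) = 0.4343
R = 1 / (1 − 0.4343) = 1.768
Css,max = 59.4 × 1.768 ≈ 105 mg/L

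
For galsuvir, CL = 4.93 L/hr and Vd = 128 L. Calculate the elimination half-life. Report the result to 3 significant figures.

18.0 hours

k = CL / V = 4.93 / 128 = 0.03852 hr⁻¹
t½ = ln 2 / k = ln 2 / 0.03852 ≈ 18.0 hours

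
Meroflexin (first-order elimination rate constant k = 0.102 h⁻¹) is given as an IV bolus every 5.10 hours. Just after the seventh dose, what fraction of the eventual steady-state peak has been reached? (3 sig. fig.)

f_n = 1 − e^(−nkτ) = 1 − e^(−7 × 0.1020 × 5.10) = 1 − e^(−3.641) = 1 − 0.02622 ≈ 0.974

0.974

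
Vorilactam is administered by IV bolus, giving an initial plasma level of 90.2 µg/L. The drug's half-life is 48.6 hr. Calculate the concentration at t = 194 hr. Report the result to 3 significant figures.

5.67 µg/L

k = ln 2 / 48.6 = 0.01426 hr⁻¹
194 hr is 3.992 half-lives, so C = 90.2 × (1/2)^3.992 = 90.2 × 0.06286 ≈ 5.67 µg/L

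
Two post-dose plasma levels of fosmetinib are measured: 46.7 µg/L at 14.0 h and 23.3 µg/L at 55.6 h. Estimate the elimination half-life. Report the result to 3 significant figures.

k = ln(C₁/C₂) / (t₂ − t₁) = ln(46.7/23.3) / (55.6 − 14.0)
  = 0.6953 / 41.60 = 0.01671 h⁻¹
t½ = ln 2 / k = ln 2 / 0.01671 ≈ 41.5 hours

41.5 hours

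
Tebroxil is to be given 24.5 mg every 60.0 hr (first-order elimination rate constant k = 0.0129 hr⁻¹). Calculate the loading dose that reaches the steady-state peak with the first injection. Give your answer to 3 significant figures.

45.5 mg

Accumulation ratio R = 1 / (1 − e^(−kτ)) = 1 / (1 − e^(−0.01290×60.0)) = 1 / (1 − 0.4612) = 1.856
Loading dose = maintenance dose × R = 24.5 × 1.856 ≈ 45.5 mg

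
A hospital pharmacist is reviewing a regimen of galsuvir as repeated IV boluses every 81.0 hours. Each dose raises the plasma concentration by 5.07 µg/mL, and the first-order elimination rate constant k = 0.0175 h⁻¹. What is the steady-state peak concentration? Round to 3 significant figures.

6.69 µg/mL

Fraction remaining after one interval: e^(−kτ) = e^(−0.01750 × 81.0) = 0.2423
R = 1 / (1 − 0.2423) = 1.320
Css,max = 5.07 × 1.320 ≈ 6.69 µg/mL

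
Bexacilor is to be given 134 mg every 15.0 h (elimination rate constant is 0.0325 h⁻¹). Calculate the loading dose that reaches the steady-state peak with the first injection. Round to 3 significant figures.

347 mg

Accumulation ratio R = 1 / (1 − e^(−kτ)) = 1 / (1 − e^(−0.03250×15.0)) = 1 / (1 − 0.6142) = 2.592
Loading dose = maintenance dose × R = 134 × 2.592 ≈ 347 mg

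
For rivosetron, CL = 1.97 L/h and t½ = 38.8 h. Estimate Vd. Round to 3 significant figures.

110 L

k = ln 2 / t½ = ln 2 / 38.8 = 0.01786 h⁻¹
V = CL / k = 1.97 / 0.01786 ≈ 110 L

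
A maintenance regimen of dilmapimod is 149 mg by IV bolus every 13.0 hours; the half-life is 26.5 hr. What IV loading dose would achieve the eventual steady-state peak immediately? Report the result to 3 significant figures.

k = ln 2 / 26.5 = 0.02616 hr⁻¹
Accumulation ratio R = 1 / (1 − e^(−kτ)) = 1 / (1 − e^(−0.02616×13.0)) = 1 / (1 − 0.7117) = 3.469
Loading dose = maintenance dose × R = 149 × 3.469 ≈ 517 mg

517 mg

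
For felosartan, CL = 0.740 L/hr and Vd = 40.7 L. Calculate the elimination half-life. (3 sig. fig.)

k = CL / V = 0.740 / 40.7 = 0.01818 hr⁻¹
t½ = ln 2 / k = ln 2 / 0.01818 ≈ 38.1 hours

38.1 hours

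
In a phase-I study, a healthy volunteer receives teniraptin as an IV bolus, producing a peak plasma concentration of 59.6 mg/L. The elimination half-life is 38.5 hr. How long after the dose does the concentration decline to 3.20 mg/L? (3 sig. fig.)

162 hours

k = ln 2 / 38.5 = 0.01800 hr⁻¹
C(t) = C₀ e^(−kt)  ⇒  t = ln(C₀/C) / k
t = ln(59.6/3.20) / 0.01800 = 2.925 / 0.01800 ≈ 162 hours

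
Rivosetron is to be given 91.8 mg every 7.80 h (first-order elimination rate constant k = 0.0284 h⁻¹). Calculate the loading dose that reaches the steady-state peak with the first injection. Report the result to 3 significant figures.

Accumulation ratio R = 1 / (1 − e^(−kτ)) = 1 / (1 − e^(−0.02840×7.80)) = 1 / (1 − 0.8013) = 5.033
Loading dose = maintenance dose × R = 91.8 × 5.033 ≈ 462 mg

462 mg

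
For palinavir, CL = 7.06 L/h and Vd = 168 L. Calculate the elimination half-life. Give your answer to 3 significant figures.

k = CL / V = 7.06 / 168 = 0.04202 h⁻¹
t½ = ln 2 / k = ln 2 / 0.04202 ≈ 16.5 hours

16.5 hours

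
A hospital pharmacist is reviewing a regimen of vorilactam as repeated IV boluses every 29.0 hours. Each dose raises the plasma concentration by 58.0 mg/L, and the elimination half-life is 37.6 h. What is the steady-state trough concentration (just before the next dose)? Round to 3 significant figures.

k = ln 2 / 37.6 = 0.01843 h⁻¹
Fraction remaining after one interval: e^(−kτ) = e^(−0.01843 × 29.0) = 0.5859
R = 1 / (1 − 0.5859) = 2.415
Css,max = 58.0 × 2.415 = 140.1 mg/L
Css,min = Css,max × e^(−kτ) = 140.1 × 0.5859 ≈ 82.1 mg/L

82.1 mg/L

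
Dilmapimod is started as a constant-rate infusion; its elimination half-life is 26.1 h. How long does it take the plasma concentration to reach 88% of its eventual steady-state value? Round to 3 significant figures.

k = ln 2 / 26.1 = 0.02656 h⁻¹
f = 1 − e^(−kt)  ⇒  t = −ln(1 − f) / k
t = −ln(1 − 0.88) / 0.02656 = 2.120 / 0.02656 ≈ 79.8 hours

79.8 hours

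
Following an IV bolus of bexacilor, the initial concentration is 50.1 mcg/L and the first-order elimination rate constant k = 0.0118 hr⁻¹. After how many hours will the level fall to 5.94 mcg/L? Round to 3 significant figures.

C(t) = C₀ e^(−kt)  ⇒  t = ln(C₀/C) / k
t = ln(50.1/5.94) / 0.01180 = 2.132 / 0.01180 ≈ 181 hours

181 hours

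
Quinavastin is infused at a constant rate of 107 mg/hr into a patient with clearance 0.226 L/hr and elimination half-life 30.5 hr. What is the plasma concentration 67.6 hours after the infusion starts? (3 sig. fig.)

372 mg/L

Css = rate / CL = 107 / 0.226 = 473.5 mg/L
k = ln 2 / 30.5 = 0.02273 hr⁻¹
C(t) = Css (1 − e^(−kt)) = 473.5 × (1 − e^(−1.536)) = 473.5 × 0.7848 ≈ 372 mg/L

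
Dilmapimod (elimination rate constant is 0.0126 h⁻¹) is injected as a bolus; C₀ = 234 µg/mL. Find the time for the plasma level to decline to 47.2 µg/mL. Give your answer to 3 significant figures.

C(t) = C₀ e^(−kt)  ⇒  t = ln(C₀/C) / k
t = ln(234/47.2) / 0.01260 = 1.601 / 0.01260 ≈ 127 hours

127 hours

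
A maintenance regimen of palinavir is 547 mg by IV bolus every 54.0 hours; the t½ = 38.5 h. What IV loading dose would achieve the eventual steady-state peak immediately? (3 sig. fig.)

880 mg

k = ln 2 / 38.5 = 0.01800 h⁻¹
Accumulation ratio R = 1 / (1 − e^(−kτ)) = 1 / (1 − e^(−0.01800×54.0)) = 1 / (1 − 0.3782) = 1.608
Loading dose = maintenance dose × R = 547 × 1.608 ≈ 880 mg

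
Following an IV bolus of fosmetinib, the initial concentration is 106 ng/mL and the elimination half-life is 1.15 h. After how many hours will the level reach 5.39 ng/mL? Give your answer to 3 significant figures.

k = ln 2 / 1.15 = 0.6027 h⁻¹
C(t) = C₀ e^(−kt)  ⇒  t = ln(C₀/C) / k
t = ln(106/5.39) / 0.6027 = 2.979 / 0.6027 ≈ 4.94 hours

4.94 hours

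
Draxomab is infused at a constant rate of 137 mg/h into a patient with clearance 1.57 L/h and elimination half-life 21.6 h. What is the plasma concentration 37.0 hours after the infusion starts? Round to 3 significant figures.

Css = rate / CL = 137 / 1.57 = 87.26 µg/mL
k = ln 2 / 21.6 = 0.03209 h⁻¹
C(t) = Css (1 − e^(−kt)) = 87.26 × (1 − e^(−1.187)) = 87.26 × 0.6950 ≈ 60.6 µg/mL

60.6 µg/mL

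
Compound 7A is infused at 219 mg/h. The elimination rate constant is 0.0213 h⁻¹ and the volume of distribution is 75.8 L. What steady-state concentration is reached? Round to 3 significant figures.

136 µg/mL

CL = k · V = 0.0213 × 75.8 = 1.615 L/h
Css = rate / CL = 219 / 1.615 ≈ 136 µg/mL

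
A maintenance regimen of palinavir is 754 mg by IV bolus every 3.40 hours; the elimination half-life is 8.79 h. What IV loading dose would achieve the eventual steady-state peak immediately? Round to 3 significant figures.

3210 mg

k = ln 2 / 8.79 = 0.07886 h⁻¹
Accumulation ratio R = 1 / (1 − e^(−kτ)) = 1 / (1 − e^(−0.07886×3.40)) = 1 / (1 − 0.7648) = 4.252
Loading dose = maintenance dose × R = 754 × 4.252 ≈ 3210 mg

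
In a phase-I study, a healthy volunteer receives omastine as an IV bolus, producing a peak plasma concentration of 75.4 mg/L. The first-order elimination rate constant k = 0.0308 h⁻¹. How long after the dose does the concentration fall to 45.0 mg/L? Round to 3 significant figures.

C(t) = C₀ e^(−kt)  ⇒  t = ln(C₀/C) / k
t = ln(75.4/45.0) / 0.03080 = 0.5161 / 0.03080 ≈ 16.8 hours

16.8 hours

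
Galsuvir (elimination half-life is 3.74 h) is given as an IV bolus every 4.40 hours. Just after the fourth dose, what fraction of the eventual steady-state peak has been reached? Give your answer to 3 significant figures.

k = ln 2 / 3.74 = 0.1853 h⁻¹
f_n = 1 − e^(−nkτ) = 1 − e^(−4 × 0.1853 × 4.40) = 1 − e^(−3.262) = 1 − 0.03832 ≈ 0.962

0.962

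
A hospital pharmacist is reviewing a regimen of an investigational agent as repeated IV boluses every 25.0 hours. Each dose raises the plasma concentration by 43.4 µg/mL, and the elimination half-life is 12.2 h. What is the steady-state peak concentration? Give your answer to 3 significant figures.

k = ln 2 / 12.2 = 0.05682 h⁻¹
Fraction remaining after one interval: e^(−kτ) = e^(−0.05682 × 25.0) = 0.2416
R = 1 / (1 − 0.2416) = 1.319
Css,max = 43.4 × 1.319 ≈ 57.2 µg/mL

57.2 µg/mL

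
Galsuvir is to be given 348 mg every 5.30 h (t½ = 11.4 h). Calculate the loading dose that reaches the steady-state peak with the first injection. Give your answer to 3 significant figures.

k = ln 2 / 11.4 = 0.06080 h⁻¹
Accumulation ratio R = 1 / (1 − e^(−kτ)) = 1 / (1 − e^(−0.06080×5.30)) = 1 / (1 − 0.7245) = 3.630
Loading dose = maintenance dose × R = 348 × 3.630 ≈ 1260 mg

1260 mg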